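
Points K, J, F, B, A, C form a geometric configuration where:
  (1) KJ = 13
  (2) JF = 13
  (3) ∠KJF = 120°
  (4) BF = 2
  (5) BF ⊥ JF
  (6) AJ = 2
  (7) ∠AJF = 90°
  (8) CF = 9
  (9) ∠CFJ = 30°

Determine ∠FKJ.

Step 1: By the law of cosines on triangle KJF: KF² = 13² + 13² − 2·13·13·cos(120°) = 507, so KF = 13·√3.
Step 2: By the inverse law of cosines on triangle FKJ: cos(∠FKJ) = ((13·√3)² + 13² − 13²) / (2·13·√3·13) = 507/585.43 = 0.866, so ∠FKJ = 30°.

Therefore, the measure of angle ∠FKJ = 30°.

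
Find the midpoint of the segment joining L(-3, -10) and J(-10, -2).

M = ((x₁ + x₂)/2, (y₁ + y₂)/2)
= ((-3 + -10)/2, (-10 + -2)/2)
= (-13/2, -12/2) = (-13/2, -6)

(-13/2, -6)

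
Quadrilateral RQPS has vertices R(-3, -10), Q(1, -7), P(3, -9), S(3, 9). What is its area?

The Shoelace formula works by pairing each vertex with the next (cycling back to the first).
For each pair, compute x_i*y_(i+1) - x_(i+1)*y_i:
  (-3*-7 - 1*-10) = 31
  (1*-9 - 3*-7) = 12
  (3*9 - 3*-9) = 54
  (3*-10 - -3*9) = -3
Taking half the absolute value of the total: Area = (1/2)(94) = 47.

47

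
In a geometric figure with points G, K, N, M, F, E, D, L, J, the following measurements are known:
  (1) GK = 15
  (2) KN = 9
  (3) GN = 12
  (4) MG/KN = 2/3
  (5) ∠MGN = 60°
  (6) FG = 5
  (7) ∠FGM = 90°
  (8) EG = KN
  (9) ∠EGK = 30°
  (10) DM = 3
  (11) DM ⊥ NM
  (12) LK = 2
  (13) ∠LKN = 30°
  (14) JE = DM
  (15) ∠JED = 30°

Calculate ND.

From the given relations: MG = 2/3·KN = 2/3·9 = 6.
Step 1: By the law of cosines on triangle NGM: NM² = 12² + 6² − 2·12·6·cos(60°) = 108, so NM = 6·√3.
Step 2: By the law of cosines on triangle NMD: ND² = (6·√3)² + 3² − 2·6·√3·3·cos(90°) = 117, so ND = 3·√13.

Therefore, the length of ND = 3·√13.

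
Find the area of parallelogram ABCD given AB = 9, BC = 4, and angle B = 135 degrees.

The area of a parallelogram equals the product of two adjacent sides times the sine of the included angle.
This is because the height equals 4 * sin(135°) = 2*sqrt(2).
Area = 9 * 2*sqrt(2) = 18*sqrt(2)

18*sqrt(2)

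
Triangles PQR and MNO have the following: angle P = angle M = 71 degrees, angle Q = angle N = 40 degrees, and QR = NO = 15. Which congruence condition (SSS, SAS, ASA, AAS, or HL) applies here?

The given information provides:
angle P = angle M = 71 degrees, angle Q = angle N = 40 degrees, and QR = NO = 15
This matches the AAS congruence theorem.
Two pairs of corresponding angles and a non-included side are equal (Angle-Angle-Side).

AAS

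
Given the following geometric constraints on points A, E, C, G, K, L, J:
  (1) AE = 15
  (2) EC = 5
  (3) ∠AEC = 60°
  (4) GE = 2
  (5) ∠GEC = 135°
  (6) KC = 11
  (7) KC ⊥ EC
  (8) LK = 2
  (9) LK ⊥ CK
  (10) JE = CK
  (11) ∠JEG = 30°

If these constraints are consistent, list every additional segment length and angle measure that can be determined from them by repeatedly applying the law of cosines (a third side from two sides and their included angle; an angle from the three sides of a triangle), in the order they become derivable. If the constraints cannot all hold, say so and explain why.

The constraints are consistent. Derivable facts, in order:
After 1 step:
- AC = 5·√7
- CG ≈ 6.57
- CL = 5·√5
- EK = √146
- GJ ≈ 9.32
After 2 steps:
- ∠ACE = 100.89°
- ∠CAE = 19.11°
- ∠CEK = 65.56°
- ∠CGE = 32.57°
- ∠CKE = 24.44°
- ∠CLK = 79.7°
- ∠ECG = 12.43°
- ∠EGJ = 143.84°
- ∠EJG = 6.16°
- ∠KCL = 10.3°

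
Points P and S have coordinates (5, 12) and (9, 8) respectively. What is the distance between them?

d = sqrt((9 - 5)^2 + (8 - 12)^2)
d = sqrt(4^2 + -4^2)
d = sqrt(16 + 16)
d = sqrt(32) = 4*sqrt(2)

4*sqrt(2)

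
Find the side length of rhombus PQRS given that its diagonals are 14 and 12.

In a rhombus, the diagonals bisect each other perpendicularly, creating four congruent right triangles.
Each triangle has legs 7 (half of 14) and 6 (half of 12).
The hypotenuse of each right triangle is a side of the rhombus:
side = sqrt(7^2 + 6^2) = sqrt(85)

sqrt(85)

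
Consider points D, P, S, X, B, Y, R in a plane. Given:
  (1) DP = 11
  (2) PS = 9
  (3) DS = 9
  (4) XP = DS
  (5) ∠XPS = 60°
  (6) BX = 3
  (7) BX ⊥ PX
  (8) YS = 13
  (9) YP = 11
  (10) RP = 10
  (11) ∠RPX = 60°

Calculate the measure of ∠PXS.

From the given relations: XP = DS = 9.
Step 1: By the law of cosines on triangle XPS: XS² = 9² + 9² − 2·9·9·cos(60°) = 81, so XS = 9.
Step 2: By the inverse law of cosines on triangle PXS: cos(∠PXS) = (9² + 9² − 9²) / (2·9·9) = 81/162 = 0.5, so ∠PXS = 60°.

Therefore, the measure of angle ∠PXS = 60°.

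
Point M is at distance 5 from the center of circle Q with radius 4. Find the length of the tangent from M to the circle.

Let T be the point of tangency. Then QT ⊥ MT (radius ⊥ tangent).
In right triangle QTM: QM² = QT² + MT²
5² = 4² + MT²
MT² = 9, MT = 3

3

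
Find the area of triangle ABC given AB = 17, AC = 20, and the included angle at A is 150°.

Area = (1/2) * AB * AC * sin(A)
Area = (1/2) * 17 * 20 * sin(150°)
Area = (1/2) * 17 * 20 * 1/2
Area = 85

85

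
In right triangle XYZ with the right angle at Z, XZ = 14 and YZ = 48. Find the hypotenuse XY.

By the Pythagorean theorem: XY^2 = XZ^2 + YZ^2
XY^2 = 14^2 + 48^2 = 196 + 2304 = 2500
XY = sqrt(2500) = 50

50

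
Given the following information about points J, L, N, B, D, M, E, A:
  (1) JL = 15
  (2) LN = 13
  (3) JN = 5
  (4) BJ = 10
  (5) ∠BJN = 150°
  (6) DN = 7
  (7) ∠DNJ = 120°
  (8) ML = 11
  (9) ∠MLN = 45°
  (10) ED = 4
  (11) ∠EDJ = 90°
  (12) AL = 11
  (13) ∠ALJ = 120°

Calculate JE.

Step 1: By the law of cosines on triangle JND: JD² = 5² + 7² − 2·5·7·cos(120°) = 109, so JD = √109.
Step 2: By the law of cosines on triangle JDE: JE² = √109² + 4² − 2·√109·4·cos(90°) = 125, so JE = 5·√5.

Therefore, the length of JE = 5·√5.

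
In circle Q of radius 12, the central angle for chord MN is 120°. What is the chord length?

Chord length = 2r sin(θ/2)
= 2 × 12 × sin(120°/2)
= 2 × 12 × sin(60°)
= 12*sqrt(3)

12*sqrt(3)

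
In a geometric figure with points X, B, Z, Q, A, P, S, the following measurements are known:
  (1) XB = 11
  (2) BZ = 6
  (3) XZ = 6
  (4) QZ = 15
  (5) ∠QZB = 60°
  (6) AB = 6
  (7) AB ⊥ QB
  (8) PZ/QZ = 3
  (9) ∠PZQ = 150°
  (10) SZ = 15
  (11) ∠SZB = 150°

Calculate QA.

Step 1: By the law of cosines on triangle BZQ: BQ² = 6² + 15² − 2·6·15·cos(60°) = 171, so BQ = 3·√19.
Step 2: By the law of cosines on triangle QBA: QA² = (3·√19)² + 6² − 2·3·√19·6·cos(90°) = 207, so QA = 3·√23.

Therefore, the length of QA = 3·√23.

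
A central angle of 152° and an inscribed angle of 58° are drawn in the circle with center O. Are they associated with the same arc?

By the inscribed angle theorem, the inscribed angle for a central angle of 152° should be 152° / 2 = 76°.
The given inscribed angle is 58°, which does not equal 76°.
Therefore, no, they do not correspond to the same arc.

No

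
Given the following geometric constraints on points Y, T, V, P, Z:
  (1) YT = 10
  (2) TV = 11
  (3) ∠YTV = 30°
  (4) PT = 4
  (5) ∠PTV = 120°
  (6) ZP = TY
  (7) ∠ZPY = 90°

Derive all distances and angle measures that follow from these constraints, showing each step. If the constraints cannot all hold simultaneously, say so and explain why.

The constraints are consistent.

From the given relations:
  ZP = TY = 10

Step 1: From YT = 10, TV = 11, and ∠YTV = 30°, by the law of cosines:
  YV² = YT² + TV² - 2·YT·TV·cos(30°) = 100 + 121 - 190.5 = 30.47
  YV ≈ 5.52

Step 2: From VT = 11, TP = 4, and ∠VTP = 120°, by the law of cosines:
  VP² = VT² + TP² - 2·VT·TP·cos(120°) = 121 + 16 + 44 = 181
  VP = √181

Step 3: From YT = 10, YV = 5.52, TV = 11, by the inverse law of cosines:
  cos(∠TYV) = (YT² + YV² - TV²) / (2·YT·YV)
  ∠TYV = 85.08°

Step 4: From VP = √181, VT = 11, PT = 4, by the inverse law of cosines:
  cos(∠PVT) = (VP² + VT² - PT²) / (2·VP·VT)
  ∠PVT = 14.92°

Step 5: From VT = 11, VY = 5.52, TY = 10, by the inverse law of cosines:
  cos(∠TVY) = (VT² + VY² - TY²) / (2·VT·VY)
  ∠TVY = 64.92°

Step 6: From PT = 4, PV = √181, TV = 11, by the inverse law of cosines:
  cos(∠TPV) = (PT² + PV² - TV²) / (2·PT·PV)
  ∠TPV = 45.08°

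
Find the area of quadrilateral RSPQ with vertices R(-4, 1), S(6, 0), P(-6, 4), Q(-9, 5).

The Shoelace formula works by pairing each vertex with the next (cycling back to the first).
For each pair, compute x_i*y_(i+1) - x_(i+1)*y_i:
  (-4*0 - 6*1) = -6
  (6*4 - -6*0) = 24
  (-6*5 - -9*4) = 6
  (-9*1 - -4*5) = 11
Taking half the absolute value of the total: Area = (1/2)(35) = 35/2.

35/2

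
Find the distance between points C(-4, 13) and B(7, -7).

d = sqrt((11)^2 + (-20)^2) = sqrt(521)

sqrt(521)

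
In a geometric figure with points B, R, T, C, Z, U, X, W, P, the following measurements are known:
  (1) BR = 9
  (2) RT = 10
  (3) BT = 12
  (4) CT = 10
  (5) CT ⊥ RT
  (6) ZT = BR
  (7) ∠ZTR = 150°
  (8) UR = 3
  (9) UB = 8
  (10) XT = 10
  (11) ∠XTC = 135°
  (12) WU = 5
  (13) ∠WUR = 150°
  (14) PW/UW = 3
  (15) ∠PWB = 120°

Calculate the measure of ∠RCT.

Step 1: By the law of cosines on triangle CTR: CR² = 10² + 10² − 2·10·10·cos(90°) = 200, so CR = 10·√2.
Step 2: By the inverse law of cosines on triangle RCT: cos(∠RCT) = ((10·√2)² + 10² − 10²) / (2·10·√2·10) = 200/282.84 = 0.7071, so ∠RCT = 45°.

Therefore, the measure of angle ∠RCT = 45°.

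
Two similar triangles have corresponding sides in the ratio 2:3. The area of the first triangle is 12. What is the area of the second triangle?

The ratio of areas of similar triangles = (side ratio)^2.
Side ratio = 2:3, so area ratio = 4:9.
Area of the second triangle / Area of the first triangle = 9/4
Area of the second triangle = 12 * 9/4 = 27

27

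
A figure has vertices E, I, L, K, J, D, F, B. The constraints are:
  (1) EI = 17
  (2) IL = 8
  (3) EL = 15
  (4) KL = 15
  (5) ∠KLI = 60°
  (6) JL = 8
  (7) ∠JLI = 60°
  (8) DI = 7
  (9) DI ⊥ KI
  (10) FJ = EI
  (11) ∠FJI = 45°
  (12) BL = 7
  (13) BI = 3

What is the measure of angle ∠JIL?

Step 1: By the law of cosines on triangle ILJ: IJ² = 8² + 8² − 2·8·8·cos(60°) = 64, so IJ = 8.
Step 2: By the inverse law of cosines on triangle JIL: cos(∠JIL) = (8² + 8² − 8²) / (2·8·8) = 64/128 = 0.5, so ∠JIL = 60°.

Therefore, the measure of angle ∠JIL = 60°.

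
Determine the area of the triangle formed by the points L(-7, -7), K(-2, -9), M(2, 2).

The Shoelace formula computes the area from vertex coordinates by summing cross products.
For vertices (-7,-7), (-2,-9), (2,2):
Signed sum = -7*-9 - -2*-7 + -2*2 - 2*-9 + 2*-7 - -7*2
= 49 + 14 + 0 = 63
Area = (1/2)|63| = 63/2.

63/2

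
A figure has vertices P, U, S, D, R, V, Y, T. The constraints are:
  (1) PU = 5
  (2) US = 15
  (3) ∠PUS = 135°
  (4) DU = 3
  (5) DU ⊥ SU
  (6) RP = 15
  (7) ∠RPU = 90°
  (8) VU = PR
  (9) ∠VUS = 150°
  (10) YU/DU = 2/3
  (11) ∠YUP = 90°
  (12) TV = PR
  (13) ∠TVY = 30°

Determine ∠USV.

From the given relations: VU = PR = 15.
Step 1: By the law of cosines on triangle SUV: SV² = 15² + 15² − 2·15·15·cos(150°) = 839.71, so SV ≈ 28.98.
Step 2: By the inverse law of cosines on triangle USV: cos(∠USV) = (15² + 28.98² − 15²) / (2·15·28.98) = 839.71/869.33 = 0.9659, so ∠USV = 15°.

Therefore, the measure of angle ∠USV = 15°.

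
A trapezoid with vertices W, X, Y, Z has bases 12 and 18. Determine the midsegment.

The midsegment (median) of a trapezoid connects the midpoints of the non-parallel sides.
Its length is the average of the two bases: (12 + 18) / 2 = 15.

15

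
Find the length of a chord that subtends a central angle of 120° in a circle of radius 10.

Drop a perpendicular from the center to the chord, bisecting both the chord and the central angle.
Each half-chord = r sin(θ/2) = 10 sin(60°).
The full chord = 2 × 10 × sin(60°) = 10*sqrt(3).

10*sqrt(3)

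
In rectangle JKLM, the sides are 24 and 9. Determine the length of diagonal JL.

d = sqrt(24^2 + 9^2) = sqrt(657) = 3*sqrt(73)

3*sqrt(73)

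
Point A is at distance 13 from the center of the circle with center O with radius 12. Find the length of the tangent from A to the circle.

The tangent, radius, and line from the external point to the center form a right triangle.
The right angle is where the tangent meets the radius.
By the Pythagorean theorem: tangent² + 12² = 13²
tangent² = 169 - 144 = 25
tangent = 5

5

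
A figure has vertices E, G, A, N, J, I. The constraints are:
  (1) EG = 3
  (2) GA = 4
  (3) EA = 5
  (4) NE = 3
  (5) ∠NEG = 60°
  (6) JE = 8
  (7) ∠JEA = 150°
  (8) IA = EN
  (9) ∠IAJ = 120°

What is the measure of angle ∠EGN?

Step 1: By the law of cosines on triangle GEN: GN² = 3² + 3² − 2·3·3·cos(60°) = 9, so GN = 3.
Step 2: By the inverse law of cosines on triangle EGN: cos(∠EGN) = (3² + 3² − 3²) / (2·3·3) = 9/18 = 0.5, so ∠EGN = 60°.

Therefore, the measure of angle ∠EGN = 60°.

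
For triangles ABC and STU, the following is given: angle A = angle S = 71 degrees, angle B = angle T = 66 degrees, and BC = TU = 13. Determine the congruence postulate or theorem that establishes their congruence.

The given information matches AAS: Two pairs of corresponding angles and a non-included side are equal (Angle-Angle-Side).

AAS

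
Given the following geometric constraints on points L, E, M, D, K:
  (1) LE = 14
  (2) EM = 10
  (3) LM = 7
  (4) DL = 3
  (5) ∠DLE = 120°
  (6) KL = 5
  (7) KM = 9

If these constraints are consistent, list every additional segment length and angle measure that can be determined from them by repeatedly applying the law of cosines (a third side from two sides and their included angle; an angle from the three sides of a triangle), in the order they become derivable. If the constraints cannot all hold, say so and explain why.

The constraints are consistent. Derivable facts, in order:
After 1 step:
- ED ≈ 15.72
- ∠ELM = 42.29°
- ∠EML = 109.62°
- ∠KLM = 95.74°
- ∠KML = 33.56°
- ∠LEM = 28.1°
- ∠LKM = 50.7°
After 2 steps:
- ∠DEL = 9.52°
- ∠EDL = 50.48°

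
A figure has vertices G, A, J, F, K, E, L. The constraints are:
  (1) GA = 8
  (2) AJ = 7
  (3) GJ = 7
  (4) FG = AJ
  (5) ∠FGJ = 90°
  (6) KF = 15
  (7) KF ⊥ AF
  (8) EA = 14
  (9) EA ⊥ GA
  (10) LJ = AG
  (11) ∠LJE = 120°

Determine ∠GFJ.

From the given relations: FG = AJ = 7.
Step 1: By the law of cosines on triangle FGJ: FJ² = 7² + 7² − 2·7·7·cos(90°) = 98, so FJ = 7·√2.
Step 2: By the inverse law of cosines on triangle GFJ: cos(∠GFJ) = (7² + (7·√2)² − 7²) / (2·7·7·√2) = 98/138.59 = 0.7071, so ∠GFJ = 45°.

Therefore, the measure of angle ∠GFJ = 45°.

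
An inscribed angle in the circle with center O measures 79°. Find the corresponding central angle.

The inscribed angle theorem states that a central angle is always twice any inscribed angle that subtends the same arc.
Since the inscribed angle is 79°, the central angle = 2 × 79° = 158°.

158°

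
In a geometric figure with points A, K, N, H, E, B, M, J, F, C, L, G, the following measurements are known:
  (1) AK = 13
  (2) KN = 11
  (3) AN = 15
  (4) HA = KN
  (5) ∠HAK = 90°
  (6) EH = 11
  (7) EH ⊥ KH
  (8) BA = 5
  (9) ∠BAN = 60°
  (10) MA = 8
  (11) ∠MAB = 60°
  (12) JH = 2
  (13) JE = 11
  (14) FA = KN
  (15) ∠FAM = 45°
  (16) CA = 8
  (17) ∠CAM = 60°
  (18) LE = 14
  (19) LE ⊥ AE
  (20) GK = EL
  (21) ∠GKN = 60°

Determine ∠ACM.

Step 1: By the law of cosines on triangle CAM: CM² = 8² + 8² − 2·8·8·cos(60°) = 64, so CM = 8.
Step 2: By the inverse law of cosines on triangle ACM: cos(∠ACM) = (8² + 8² − 8²) / (2·8·8) = 64/128 = 0.5, so ∠ACM = 60°.

Therefore, the measure of angle ∠ACM = 60°.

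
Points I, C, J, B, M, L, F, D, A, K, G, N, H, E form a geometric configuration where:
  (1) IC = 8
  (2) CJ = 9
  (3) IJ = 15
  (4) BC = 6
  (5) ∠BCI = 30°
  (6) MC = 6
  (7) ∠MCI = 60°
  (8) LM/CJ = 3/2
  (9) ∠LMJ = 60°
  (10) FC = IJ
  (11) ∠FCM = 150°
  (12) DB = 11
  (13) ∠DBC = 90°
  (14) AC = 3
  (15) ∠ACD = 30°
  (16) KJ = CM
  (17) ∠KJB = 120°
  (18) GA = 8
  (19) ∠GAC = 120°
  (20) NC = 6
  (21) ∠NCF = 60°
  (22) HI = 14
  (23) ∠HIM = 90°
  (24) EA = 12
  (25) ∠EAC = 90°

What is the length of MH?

Step 1: By the law of cosines on triangle ICM: IM² = 8² + 6² − 2·8·6·cos(60°) = 52, so IM = 2·√13.
Step 2: By the law of cosines on triangle MIH: MH² = (2·√13)² + 14² − 2·2·√13·14·cos(90°) = 248, so MH = 2·√62.

Therefore, the length of MH = 2·√62.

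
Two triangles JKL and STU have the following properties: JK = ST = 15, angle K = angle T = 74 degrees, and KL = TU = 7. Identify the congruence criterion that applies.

The given information matches SAS: Two pairs of corresponding sides and the included angle are equal (Side-Angle-Side).

SAS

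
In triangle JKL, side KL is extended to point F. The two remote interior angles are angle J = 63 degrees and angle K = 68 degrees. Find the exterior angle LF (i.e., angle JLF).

Exterior angle = 63 + 68 = 131 degrees (exterior angle theorem).

131 degrees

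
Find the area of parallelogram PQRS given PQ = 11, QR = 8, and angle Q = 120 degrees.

Area = 11 * 8 * sin(120°) = 88 * sqrt(3)/2 = 44*sqrt(3)

44*sqrt(3)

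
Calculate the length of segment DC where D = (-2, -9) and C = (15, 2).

d = sqrt((15 - -2)^2 + (2 - -9)^2)
d = sqrt(17^2 + 11^2)
d = sqrt(289 + 121)
d = sqrt(410)

sqrt(410)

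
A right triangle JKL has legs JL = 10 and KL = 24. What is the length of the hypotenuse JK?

By the Pythagorean theorem: JK^2 = JL^2 + KL^2
JK^2 = 10^2 + 24^2 = 100 + 576 = 676
JK = sqrt(676) = 26

26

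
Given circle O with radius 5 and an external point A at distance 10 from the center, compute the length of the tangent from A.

The tangent, radius, and line from the external point to the center form a right triangle.
The right angle is where the tangent meets the radius.
By the Pythagorean theorem: tangent² + 5² = 10²
tangent² = 100 - 25 = 75
tangent = 5*sqrt(3)

5*sqrt(3)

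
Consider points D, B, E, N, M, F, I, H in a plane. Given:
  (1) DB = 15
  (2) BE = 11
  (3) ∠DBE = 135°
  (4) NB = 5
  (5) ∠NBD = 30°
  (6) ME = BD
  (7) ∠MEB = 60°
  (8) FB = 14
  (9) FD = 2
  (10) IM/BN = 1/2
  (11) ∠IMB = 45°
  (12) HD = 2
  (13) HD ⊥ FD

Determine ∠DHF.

Step 1: By the law of cosines on triangle HDF: HF² = 2² + 2² − 2·2·2·cos(90°) = 8, so HF = 2·√2.
Step 2: By the inverse law of cosines on triangle DHF: cos(∠DHF) = (2² + (2·√2)² − 2²) / (2·2·2·√2) = 8/11.31 = 0.7071, so ∠DHF = 45°.

Therefore, the measure of angle ∠DHF = 45°.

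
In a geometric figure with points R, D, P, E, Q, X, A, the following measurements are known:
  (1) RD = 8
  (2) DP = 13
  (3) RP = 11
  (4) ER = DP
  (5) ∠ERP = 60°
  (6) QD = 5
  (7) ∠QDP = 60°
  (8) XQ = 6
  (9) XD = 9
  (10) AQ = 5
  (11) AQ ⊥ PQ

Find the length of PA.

Step 1: By the law of cosines on triangle PDQ: PQ² = 13² + 5² − 2·13·5·cos(60°) = 129, so PQ = √129.
Step 2: By the law of cosines on triangle PQA: PA² = √129² + 5² − 2·√129·5·cos(90°) = 154, so PA = √154.

Therefore, the length of PA = √154.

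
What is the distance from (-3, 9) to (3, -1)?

d = sqrt((3 - -3)^2 + (-1 - 9)^2)
d = sqrt(6^2 + -10^2)
d = sqrt(36 + 100)
d = sqrt(136) = 2*sqrt(34)

2*sqrt(34)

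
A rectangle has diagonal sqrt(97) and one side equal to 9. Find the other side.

Using the Pythagorean theorem: d^2 = a^2 + b^2
b^2 = d^2 - a^2
b^2 = 97 - 81
b^2 = 16
b = sqrt(16) = 4

4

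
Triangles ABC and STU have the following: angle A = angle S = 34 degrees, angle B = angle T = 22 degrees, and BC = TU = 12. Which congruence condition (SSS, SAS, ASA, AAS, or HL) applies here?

The given information matches AAS: Two pairs of corresponding angles and a non-included side are equal (Angle-Angle-Side).

AAS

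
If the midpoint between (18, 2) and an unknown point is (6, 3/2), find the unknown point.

Using the midpoint formula: M = ((x1 + x2)/2, (y1 + y2)/2)
We know M = (6, 3/2) and M = (18, 2)
For x: 6 = (18 + x2)/2, so x2 = 2*6 - 18 = -6
For y: 3/2 = (2 + y2)/2, so y2 = 2*3/2 - 2 = 1
J = (-6, 1)

(-6, 1)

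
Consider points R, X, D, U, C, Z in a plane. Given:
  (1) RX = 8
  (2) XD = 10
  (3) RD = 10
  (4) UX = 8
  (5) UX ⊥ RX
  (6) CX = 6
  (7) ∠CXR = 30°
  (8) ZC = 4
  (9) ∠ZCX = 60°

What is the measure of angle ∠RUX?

Step 1: By the law of cosines on triangle UXR: UR² = 8² + 8² − 2·8·8·cos(90°) = 128, so UR = 8·√2.
Step 2: By the inverse law of cosines on triangle RUX: cos(∠RUX) = ((8·√2)² + 8² − 8²) / (2·8·√2·8) = 128/181.02 = 0.7071, so ∠RUX = 45°.

Therefore, the measure of angle ∠RUX = 45°.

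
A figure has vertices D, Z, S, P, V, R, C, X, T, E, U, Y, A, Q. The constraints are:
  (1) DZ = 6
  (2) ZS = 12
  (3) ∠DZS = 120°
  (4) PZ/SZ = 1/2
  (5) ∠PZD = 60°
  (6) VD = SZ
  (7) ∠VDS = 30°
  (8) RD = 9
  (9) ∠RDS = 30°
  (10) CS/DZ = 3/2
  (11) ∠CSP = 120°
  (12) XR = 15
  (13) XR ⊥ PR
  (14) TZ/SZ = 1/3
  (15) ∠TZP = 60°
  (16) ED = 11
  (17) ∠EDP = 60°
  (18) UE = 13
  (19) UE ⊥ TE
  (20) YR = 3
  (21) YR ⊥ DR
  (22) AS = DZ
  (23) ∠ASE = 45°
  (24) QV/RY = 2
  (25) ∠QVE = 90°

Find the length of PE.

From the given relations: PZ = 1/2·SZ = 1/2·12 = 6.
Step 1: By the law of cosines on triangle DZP: DP² = 6² + 6² − 2·6·6·cos(60°) = 36, so DP = 6.
Step 2: By the law of cosines on triangle PDE: PE² = 6² + 11² − 2·6·11·cos(60°) = 91, so PE = √91.

Therefore, the length of PE = √91.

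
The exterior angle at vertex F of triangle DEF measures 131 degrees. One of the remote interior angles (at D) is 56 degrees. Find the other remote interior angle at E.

By the exterior angle theorem: exterior angle = sum of remote interior angles.
131 = 56 + angle E
angle E = 131 - 56 = 75 degrees

75 degrees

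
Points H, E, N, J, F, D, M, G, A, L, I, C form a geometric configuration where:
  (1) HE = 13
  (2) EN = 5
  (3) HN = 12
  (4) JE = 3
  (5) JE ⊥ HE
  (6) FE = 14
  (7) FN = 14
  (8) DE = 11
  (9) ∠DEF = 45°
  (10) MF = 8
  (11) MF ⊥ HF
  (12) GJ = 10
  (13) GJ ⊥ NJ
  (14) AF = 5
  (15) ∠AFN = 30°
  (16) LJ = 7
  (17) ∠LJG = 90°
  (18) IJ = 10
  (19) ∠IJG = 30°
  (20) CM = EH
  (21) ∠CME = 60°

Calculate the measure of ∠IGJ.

Step 1: By the law of cosines on triangle GJI: GI² = 10² + 10² − 2·10·10·cos(30°) = 26.79, so GI ≈ 5.18.
Step 2: By the inverse law of cosines on triangle IGJ: cos(∠IGJ) = (5.18² + 10² − 10²) / (2·5.18·10) = 26.79/103.53 = 0.2588, so ∠IGJ = 75°.

Therefore, the measure of angle ∠IGJ = 75°.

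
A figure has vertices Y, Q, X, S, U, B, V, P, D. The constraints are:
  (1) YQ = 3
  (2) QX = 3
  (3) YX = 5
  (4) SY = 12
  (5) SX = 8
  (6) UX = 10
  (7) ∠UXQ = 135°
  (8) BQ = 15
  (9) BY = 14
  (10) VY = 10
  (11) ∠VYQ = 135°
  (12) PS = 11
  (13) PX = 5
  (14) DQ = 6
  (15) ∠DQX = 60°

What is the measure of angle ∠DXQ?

Step 1: By the law of cosines on triangle XQD: XD² = 3² + 6² − 2·3·6·cos(60°) = 27, so XD = 3·√3.
Step 2: By the inverse law of cosines on triangle DXQ: cos(∠DXQ) = ((3·√3)² + 3² − 6²) / (2·3·√3·3) = 0/31.18 = 0, so ∠DXQ = 90°.

Therefore, the measure of angle ∠DXQ = 90°.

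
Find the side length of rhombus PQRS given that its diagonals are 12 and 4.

The diagonals of a rhombus bisect each other at right angles.
Half-diagonals: 12/2 = 6 and 4/2 = 2
side = sqrt(6^2 + 2^2)
side = sqrt(36 + 4)
side = sqrt(40) = 2*sqrt(10)

2*sqrt(10)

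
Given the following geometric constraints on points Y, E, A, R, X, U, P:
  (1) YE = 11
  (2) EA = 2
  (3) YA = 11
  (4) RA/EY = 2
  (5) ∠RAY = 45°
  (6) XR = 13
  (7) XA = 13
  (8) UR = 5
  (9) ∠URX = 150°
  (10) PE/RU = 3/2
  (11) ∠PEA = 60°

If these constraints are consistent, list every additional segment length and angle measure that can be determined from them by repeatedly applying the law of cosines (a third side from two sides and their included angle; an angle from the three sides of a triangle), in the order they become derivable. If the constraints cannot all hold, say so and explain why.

The constraints are consistent. Derivable facts, in order:
After 1 step:
- AP ≈ 6.73
- XU ≈ 17.51
- YR ≈ 16.21
- ∠AEY = 84.78°
- ∠ARX = 32.2°
- ∠AXR = 115.59°
- ∠AYE = 10.43°
- ∠EAY = 84.78°
- ∠RAX = 32.2°
After 2 steps:
- ∠APE = 14.92°
- ∠ARY = 28.68°
- ∠AYR = 106.32°
- ∠EAP = 105.08°
- ∠RUX = 21.79°
- ∠RXU = 8.21°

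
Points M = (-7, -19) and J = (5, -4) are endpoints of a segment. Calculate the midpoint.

The midpoint is the average of the coordinates:
x: (-7 + 5)/2 = -1
y: (-19 + -4)/2 = -23/2
Midpoint = (-1, -23/2)

(-1, -23/2)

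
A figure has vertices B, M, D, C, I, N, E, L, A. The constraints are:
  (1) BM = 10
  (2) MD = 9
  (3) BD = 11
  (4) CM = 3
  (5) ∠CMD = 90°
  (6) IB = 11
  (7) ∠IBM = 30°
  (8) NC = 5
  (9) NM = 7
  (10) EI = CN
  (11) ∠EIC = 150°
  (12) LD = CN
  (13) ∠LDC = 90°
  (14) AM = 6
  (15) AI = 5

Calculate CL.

From the given relations: LD = CN = 5.
Step 1: By the law of cosines on triangle CMD: CD² = 3² + 9² − 2·3·9·cos(90°) = 90, so CD = 3·√10.
Step 2: By the law of cosines on triangle CDL: CL² = (3·√10)² + 5² − 2·3·√10·5·cos(90°) = 115, so CL = √115.

Therefore, the length of CL = √115.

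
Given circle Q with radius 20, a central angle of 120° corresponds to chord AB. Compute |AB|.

Drop a perpendicular from the center to the chord, bisecting both the chord and the central angle.
Each half-chord = r sin(θ/2) = 20 sin(60°).
The full chord = 2 × 20 × sin(60°) = 20*sqrt(3).

20*sqrt(3)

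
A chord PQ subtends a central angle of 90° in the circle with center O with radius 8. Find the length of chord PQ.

Chord length = 2r sin(θ/2)
= 2 × 8 × sin(90°/2)
= 2 × 8 × sin(45°)
= 8*sqrt(2)

8*sqrt(2)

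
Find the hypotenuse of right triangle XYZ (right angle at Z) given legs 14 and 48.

In a right triangle, the square of the hypotenuse equals the sum of the squares of the two legs.
The legs are 14 and 48, so the hypotenuse = sqrt(196 + 2304) = sqrt(2500) = 50.

50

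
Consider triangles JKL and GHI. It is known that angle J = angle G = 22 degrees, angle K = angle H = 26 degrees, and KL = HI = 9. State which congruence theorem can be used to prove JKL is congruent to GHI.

Consider the given information: angle J = angle G = 22 degrees, angle K = angle H = 26 degrees, and KL = HI = 9
This is not SSS or ASA: SSS requires all three pairs of sides, but we don't have that. ASA requires two angles and the side between them.
The correct criterion is AAS. Two pairs of corresponding angles and a non-included side are equal (Angle-Angle-Side).

AAS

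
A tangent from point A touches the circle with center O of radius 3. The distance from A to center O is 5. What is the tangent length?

Let T be the point of tangency. Then OT ⊥ AT (radius ⊥ tangent).
In right triangle OTA: OA² = OT² + AT²
5² = 3² + AT²
AT² = 16, AT = 4

4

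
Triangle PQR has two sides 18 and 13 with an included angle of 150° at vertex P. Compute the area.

When two sides and the included angle are known, the area formula is (1/2)ab sin(C).
The height from one side to the opposite vertex is 13 sin(150°) = 13/2.
Area = (1/2) * 18 * 13/2 = 117/2.

117/2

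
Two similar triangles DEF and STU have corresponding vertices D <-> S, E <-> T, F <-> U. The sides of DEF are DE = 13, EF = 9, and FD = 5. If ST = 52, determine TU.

Similar triangles have proportional sides. Setting up the proportion:
ST / DE = TU / EF
52 / 13 = TU / 9
TU = 9 * 52 / 13 = 36.

36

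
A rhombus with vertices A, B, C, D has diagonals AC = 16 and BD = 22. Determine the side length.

The diagonals of a rhombus bisect each other at right angles.
Half-diagonals: 16/2 = 8 and 22/2 = 11
side = sqrt(8^2 + 11^2)
side = sqrt(64 + 121)
side = sqrt(185)

sqrt(185)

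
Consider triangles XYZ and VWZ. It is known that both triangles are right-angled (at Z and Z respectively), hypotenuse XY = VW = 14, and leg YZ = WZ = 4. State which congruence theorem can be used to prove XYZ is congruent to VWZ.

The given information provides:
both triangles are right-angled (at Z and Z respectively), hypotenuse XY = VW = 14, and leg YZ = WZ = 4
This matches the HL congruence theorem.
The hypotenuse and one leg of two right triangles are equal (Hypotenuse-Leg).

HL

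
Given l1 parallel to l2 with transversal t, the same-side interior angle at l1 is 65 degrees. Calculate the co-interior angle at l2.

Co-interior (same-side interior) angles are between the parallel lines on the same side of the transversal.
Unlike corresponding or alternate interior angles, they are supplementary rather than equal.
So the angle = 180 - 65 = 115 degrees.

115 degrees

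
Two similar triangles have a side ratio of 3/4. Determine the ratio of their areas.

Area scales with the square of linear dimensions. If every length is multiplied by 3/4, then the area is multiplied by (3/4)^2 = 9/16.
The area ratio is 9:16.

9:16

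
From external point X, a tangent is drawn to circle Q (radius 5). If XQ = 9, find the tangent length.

tangent = √(d² - r²) = √(9² - 5²) = √(81 - 25) = √56 = 2*sqrt(14)

2*sqrt(14)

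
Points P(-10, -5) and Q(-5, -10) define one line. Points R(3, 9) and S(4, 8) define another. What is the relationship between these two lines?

Slope of line 1: m1 = (-10 - -5)/(-5 - -10) = -5/5 = -1
Slope of line 2: m2 = (8 - 9)/(4 - 3) = -1/1 = -1
Two lines are parallel if and only if they have equal slopes (or both are vertical).
Here m1 = m2 = -1, confirming the lines are parallel.

Parallel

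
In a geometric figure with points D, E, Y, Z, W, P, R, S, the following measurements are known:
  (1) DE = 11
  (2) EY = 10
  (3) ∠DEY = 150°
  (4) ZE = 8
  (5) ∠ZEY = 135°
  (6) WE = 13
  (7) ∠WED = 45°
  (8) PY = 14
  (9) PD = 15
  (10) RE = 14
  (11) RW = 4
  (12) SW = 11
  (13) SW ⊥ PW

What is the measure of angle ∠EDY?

Step 1: By the law of cosines on triangle DEY: DY² = 11² + 10² − 2·11·10·cos(150°) = 411.53, so DY ≈ 20.29.
Step 2: By the inverse law of cosines on triangle EDY: cos(∠EDY) = (11² + 20.29² − 10²) / (2·11·20.29) = 432.53/446.29 = 0.9691, so ∠EDY = 14.27°.

Therefore, the measure of angle ∠EDY = 14.27°.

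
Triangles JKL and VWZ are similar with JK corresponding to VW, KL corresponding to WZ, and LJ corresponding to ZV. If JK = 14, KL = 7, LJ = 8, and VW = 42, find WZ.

Since the triangles are similar, the ratio of corresponding sides is constant.
Scale factor k = VW / JK = 42 / 14 = 3
WZ = k * KL = 3 * 7 = 21

21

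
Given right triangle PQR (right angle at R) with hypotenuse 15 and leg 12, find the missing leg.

By the Pythagorean theorem: QR^2 = PQ^2 - PR^2
QR^2 = 15^2 - 12^2 = 225 - 144 = 81
QR = sqrt(81) = 9

9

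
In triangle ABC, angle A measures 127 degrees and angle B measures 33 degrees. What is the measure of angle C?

The interior angles sum to 180°: angle C = 180 - 127 - 33 = 20°.
The triangle is obtuse (angles 127°, 33°, 20°).

20 degrees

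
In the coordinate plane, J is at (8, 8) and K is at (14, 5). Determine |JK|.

The horizontal distance is |14 - 8| = 6 and the vertical distance is |5 - 8| = 3.
By the Pythagorean theorem, d = sqrt(6^2 + 3^2) = sqrt(45) = 3*sqrt(5).

3*sqrt(5)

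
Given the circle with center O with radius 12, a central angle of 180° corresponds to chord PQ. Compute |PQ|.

Chord = 2(12) sin(90°) = 24

24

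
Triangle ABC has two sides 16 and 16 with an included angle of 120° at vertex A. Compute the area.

Area = (1/2) * AB * AC * sin(A)
Area = (1/2) * 16 * 16 * sin(120°)
Area = (1/2) * 16 * 16 * sqrt(3)/2
Area = 64*sqrt(3)

64*sqrt(3)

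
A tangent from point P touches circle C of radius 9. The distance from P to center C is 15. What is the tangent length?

tangent = √(d² - r²) = √(15² - 9²) = √(225 - 81) = √144 = 12

12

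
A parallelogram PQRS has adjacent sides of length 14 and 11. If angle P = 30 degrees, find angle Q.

In a parallelogram, consecutive angles are supplementary (sum to 180°).
angle Q = 180 - angle P
angle Q = 180 - 30
angle Q = 150 degrees

150 degrees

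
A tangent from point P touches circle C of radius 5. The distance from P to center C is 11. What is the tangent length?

Let T be the point of tangency. Then CT ⊥ PT (radius ⊥ tangent).
In right triangle CTP: CP² = CT² + PT²
11² = 5² + PT²
PT² = 96, PT = 4*sqrt(6)

4*sqrt(6)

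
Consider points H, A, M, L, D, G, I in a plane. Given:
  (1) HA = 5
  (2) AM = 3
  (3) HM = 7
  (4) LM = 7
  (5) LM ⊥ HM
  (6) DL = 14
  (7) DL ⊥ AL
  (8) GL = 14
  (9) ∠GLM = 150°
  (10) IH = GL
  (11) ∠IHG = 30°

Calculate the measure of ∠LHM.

Step 1: By the law of cosines on triangle HML: HL² = 7² + 7² − 2·7·7·cos(90°) = 98, so HL = 7·√2.
Step 2: By the inverse law of cosines on triangle LHM: cos(∠LHM) = ((7·√2)² + 7² − 7²) / (2·7·√2·7) = 98/138.59 = 0.7071, so ∠LHM = 45°.

Therefore, the measure of angle ∠LHM = 45°.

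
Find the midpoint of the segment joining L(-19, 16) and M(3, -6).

The midpoint is the point halfway along the segment.
Move half the horizontal distance: -19 + (3 - -19)/2 = -19 + 22/2 = -8
Move half the vertical distance: 16 + (-6 - 16)/2 = 16 + -22/2 = 5
Midpoint = (-8, 5)

(-8, 5)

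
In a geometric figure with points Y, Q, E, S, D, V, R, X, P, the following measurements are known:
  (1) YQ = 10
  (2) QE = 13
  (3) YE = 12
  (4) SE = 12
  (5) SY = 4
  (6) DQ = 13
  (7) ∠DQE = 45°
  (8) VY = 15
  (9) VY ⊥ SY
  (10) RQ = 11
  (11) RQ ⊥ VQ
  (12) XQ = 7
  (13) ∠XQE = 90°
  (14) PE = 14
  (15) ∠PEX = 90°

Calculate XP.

Step 1: By the law of cosines on triangle EQX: EX² = 13² + 7² − 2·13·7·cos(90°) = 218, so EX ≈ 14.76.
Step 2: By the law of cosines on triangle XEP: XP² = 14.76² + 14² − 2·14.76·14·cos(90°) = 414, so XP = 3·√46.

Therefore, the length of XP = 3·√46.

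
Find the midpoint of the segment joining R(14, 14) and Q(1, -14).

M = ((x₁ + x₂)/2, (y₁ + y₂)/2)
= ((14 + 1)/2, (14 + -14)/2)
= (15/2, 0/2) = (15/2, 0)

(15/2, 0)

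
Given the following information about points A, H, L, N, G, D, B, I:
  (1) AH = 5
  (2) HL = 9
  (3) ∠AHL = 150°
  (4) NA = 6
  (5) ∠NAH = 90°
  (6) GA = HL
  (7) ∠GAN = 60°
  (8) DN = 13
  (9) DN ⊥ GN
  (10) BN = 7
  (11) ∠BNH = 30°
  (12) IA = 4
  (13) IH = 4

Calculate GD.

From the given relations: GA = HL = 9.
Step 1: By the law of cosines on triangle GAN: GN² = 9² + 6² − 2·9·6·cos(60°) = 63, so GN = 3·√7.
Step 2: By the law of cosines on triangle GND: GD² = (3·√7)² + 13² − 2·3·√7·13·cos(90°) = 232, so GD = 2·√58.

Therefore, the length of GD = 2·√58.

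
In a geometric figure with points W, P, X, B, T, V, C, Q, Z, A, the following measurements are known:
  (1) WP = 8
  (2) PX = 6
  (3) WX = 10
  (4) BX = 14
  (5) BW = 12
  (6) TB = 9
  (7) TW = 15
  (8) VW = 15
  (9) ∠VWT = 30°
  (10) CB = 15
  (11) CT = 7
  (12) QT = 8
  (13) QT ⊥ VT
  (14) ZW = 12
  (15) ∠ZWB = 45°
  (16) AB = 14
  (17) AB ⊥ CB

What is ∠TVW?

Step 1: By the law of cosines on triangle VWT: VT² = 15² + 15² − 2·15·15·cos(30°) = 60.29, so VT ≈ 7.76.
Step 2: By the inverse law of cosines on triangle TVW: cos(∠TVW) = (7.76² + 15² − 15²) / (2·7.76·15) = 60.29/232.94 = 0.2588, so ∠TVW = 75°.

Therefore, the measure of angle ∠TVW = 75°.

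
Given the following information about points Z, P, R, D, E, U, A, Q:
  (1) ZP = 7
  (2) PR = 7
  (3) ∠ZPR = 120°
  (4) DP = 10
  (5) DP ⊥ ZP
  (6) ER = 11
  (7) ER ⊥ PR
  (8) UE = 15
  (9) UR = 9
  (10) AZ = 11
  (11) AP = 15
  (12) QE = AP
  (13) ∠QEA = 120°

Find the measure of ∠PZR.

Step 1: By the law of cosines on triangle ZPR: ZR² = 7² + 7² − 2·7·7·cos(120°) = 147, so ZR = 7·√3.
Step 2: By the inverse law of cosines on triangle PZR: cos(∠PZR) = (7² + (7·√3)² − 7²) / (2·7·7·√3) = 147/169.74 = 0.866, so ∠PZR = 30°.

Therefore, the measure of angle ∠PZR = 30°.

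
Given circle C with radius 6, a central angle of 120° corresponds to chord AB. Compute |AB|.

Chord length = 2r sin(θ/2)
= 2 × 6 × sin(120°/2)
= 2 × 6 × sin(60°)
= 6*sqrt(3)

6*sqrt(3)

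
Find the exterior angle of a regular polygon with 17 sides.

Each exterior angle of a regular n-gon is 360 / n.
For n = 17: 360 / 17 = 360/17 degrees.

360/17 degrees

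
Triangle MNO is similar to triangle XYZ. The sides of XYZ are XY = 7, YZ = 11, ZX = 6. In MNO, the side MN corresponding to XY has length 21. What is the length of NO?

Similar triangles have proportional sides. Setting up the proportion:
MN / XY = NO / YZ
21 / 7 = NO / 11
NO = 11 * 21 / 7 = 33.

33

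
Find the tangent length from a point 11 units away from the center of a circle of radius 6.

tangent = √(d² - r²) = √(11² - 6²) = √(121 - 36) = √85 = sqrt(85)

sqrt(85)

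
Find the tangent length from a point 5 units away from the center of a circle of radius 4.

The tangent, radius, and line from the external point to the center form a right triangle.
The right angle is where the tangent meets the radius.
By the Pythagorean theorem: tangent² + 4² = 5²
tangent² = 25 - 16 = 9
tangent = 3

3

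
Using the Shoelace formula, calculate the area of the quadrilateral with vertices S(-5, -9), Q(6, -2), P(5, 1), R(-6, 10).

The Shoelace formula works by pairing each vertex with the next (cycling back to the first).
For each pair, compute x_i*y_(i+1) - x_(i+1)*y_i:
  (-5*-2 - 6*-9) = 64
  (6*1 - 5*-2) = 16
  (5*10 - -6*1) = 56
  (-6*-9 - -5*10) = 104
Taking half the absolute value of the total: Area = (1/2)(240) = 120.

120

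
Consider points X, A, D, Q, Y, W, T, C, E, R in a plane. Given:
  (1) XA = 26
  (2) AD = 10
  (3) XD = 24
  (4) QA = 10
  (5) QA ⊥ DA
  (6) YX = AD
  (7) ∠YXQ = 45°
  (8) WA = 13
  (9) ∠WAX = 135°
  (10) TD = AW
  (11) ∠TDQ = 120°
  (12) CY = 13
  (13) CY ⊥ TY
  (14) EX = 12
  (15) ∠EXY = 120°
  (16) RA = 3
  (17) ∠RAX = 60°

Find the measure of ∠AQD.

Step 1: By the law of cosines on triangle QAD: QD² = 10² + 10² − 2·10·10·cos(90°) = 200, so QD = 10·√2.
Step 2: By the inverse law of cosines on triangle AQD: cos(∠AQD) = (10² + (10·√2)² − 10²) / (2·10·10·√2) = 200/282.84 = 0.7071, so ∠AQD = 45°.

Therefore, the measure of angle ∠AQD = 45°.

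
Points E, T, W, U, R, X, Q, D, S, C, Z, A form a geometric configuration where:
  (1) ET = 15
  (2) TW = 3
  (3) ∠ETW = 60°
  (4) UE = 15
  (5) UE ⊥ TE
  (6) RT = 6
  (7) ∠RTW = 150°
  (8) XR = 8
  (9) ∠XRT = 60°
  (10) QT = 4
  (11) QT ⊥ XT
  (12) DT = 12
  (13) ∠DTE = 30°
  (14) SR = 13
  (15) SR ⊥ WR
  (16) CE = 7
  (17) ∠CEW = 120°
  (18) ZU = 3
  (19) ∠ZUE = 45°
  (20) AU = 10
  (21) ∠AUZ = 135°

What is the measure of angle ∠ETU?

Step 1: By the law of cosines on triangle TEU: TU² = 15² + 15² − 2·15·15·cos(90°) = 450, so TU = 15·√2.
Step 2: By the inverse law of cosines on triangle ETU: cos(∠ETU) = (15² + (15·√2)² − 15²) / (2·15·15·√2) = 450/636.4 = 0.7071, so ∠ETU = 45°.

Therefore, the measure of angle ∠ETU = 45°.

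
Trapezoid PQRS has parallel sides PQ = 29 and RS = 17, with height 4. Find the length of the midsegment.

The midsegment of a trapezoid = (base1 + base2) / 2
midsegment = (29 + 17) / 2
midsegment = 46 / 2
midsegment = 23

23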